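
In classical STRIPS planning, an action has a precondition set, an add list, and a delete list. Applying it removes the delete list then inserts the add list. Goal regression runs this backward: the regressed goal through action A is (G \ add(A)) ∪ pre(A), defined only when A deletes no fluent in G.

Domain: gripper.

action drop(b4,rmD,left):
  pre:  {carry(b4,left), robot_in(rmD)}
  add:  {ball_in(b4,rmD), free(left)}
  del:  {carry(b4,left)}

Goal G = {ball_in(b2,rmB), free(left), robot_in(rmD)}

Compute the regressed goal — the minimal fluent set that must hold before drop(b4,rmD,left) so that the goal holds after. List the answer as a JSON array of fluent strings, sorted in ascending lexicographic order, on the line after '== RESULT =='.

Regress:
  G ∩ del = {}  (empty — regression defined)
  G \ add = {ball_in(b2,rmB), free(left), robot_in(rmD)} \ {ball_in(b4,rmD), free(left)} = {ball_in(b2,rmB), robot_in(rmD)}
  ∪ pre   = {ball_in(b2,rmB), robot_in(rmD)} ∪ {carry(b4,left), robot_in(rmD)}
          = {ball_in(b2,rmB), carry(b4,left), robot_in(rmD)}

== RESULT ==
["ball_in(b2,rmB)", "carry(b4,left)", "robot_in(rmD)"]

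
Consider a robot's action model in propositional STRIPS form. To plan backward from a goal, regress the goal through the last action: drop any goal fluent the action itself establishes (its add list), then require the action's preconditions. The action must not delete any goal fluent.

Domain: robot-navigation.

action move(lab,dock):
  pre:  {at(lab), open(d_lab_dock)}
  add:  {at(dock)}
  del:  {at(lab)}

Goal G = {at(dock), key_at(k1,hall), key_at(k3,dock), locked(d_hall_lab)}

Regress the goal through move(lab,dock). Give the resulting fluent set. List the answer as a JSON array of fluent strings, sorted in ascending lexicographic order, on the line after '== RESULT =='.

Compute (G \ add) ∪ pre:
  G ∩ del = {}  (empty — regression defined)
  G \ add = {at(dock), key_at(k1,hall), key_at(k3,dock), locked(d_hall_lab)} \ {at(dock)} = {key_at(k1,hall), key_at(k3,dock), locked(d_hall_lab)}
  ∪ pre   = {key_at(k1,hall), key_at(k3,dock), locked(d_hall_lab)} ∪ {at(lab), open(d_lab_dock)}
          = {at(lab), key_at(k1,hall), key_at(k3,dock), locked(d_hall_lab), open(d_lab_dock)}

== RESULT ==
["at(lab)", "key_at(k1,hall)", "key_at(k3,dock)", "locked(d_hall_lab)", "open(d_lab_dock)"]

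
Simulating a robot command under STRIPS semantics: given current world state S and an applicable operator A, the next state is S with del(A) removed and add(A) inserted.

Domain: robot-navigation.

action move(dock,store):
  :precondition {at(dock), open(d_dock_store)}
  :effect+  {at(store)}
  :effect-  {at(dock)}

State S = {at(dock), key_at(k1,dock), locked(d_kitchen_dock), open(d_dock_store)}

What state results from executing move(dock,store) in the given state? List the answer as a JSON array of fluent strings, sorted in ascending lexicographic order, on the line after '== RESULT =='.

Progress:
  pre ⊆ S: {at(dock), open(d_dock_store)} ⊆ S  — applicable
  S \ del = {key_at(k1,dock), locked(d_kitchen_dock), open(d_dock_store)}
  ∪ add   = {at(store), key_at(k1,dock), locked(d_kitchen_dock), open(d_dock_store)}

== RESULT ==
["at(store)", "key_at(k1,dock)", "locked(d_kitchen_dock)", "open(d_dock_store)"]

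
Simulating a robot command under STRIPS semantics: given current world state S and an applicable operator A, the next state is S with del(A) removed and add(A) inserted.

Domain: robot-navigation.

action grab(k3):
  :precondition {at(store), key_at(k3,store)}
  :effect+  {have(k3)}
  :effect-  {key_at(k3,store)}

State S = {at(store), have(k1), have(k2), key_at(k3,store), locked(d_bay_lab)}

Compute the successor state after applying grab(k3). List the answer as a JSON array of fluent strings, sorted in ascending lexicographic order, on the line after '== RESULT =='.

Progress:
  pre ⊆ S: {at(store), key_at(k3,store)} ⊆ S  — applicable
  S \ del = {at(store), have(k1), have(k2), locked(d_bay_lab)}
  ∪ add   = {at(store), have(k1), have(k2), have(k3), locked(d_bay_lab)}

== RESULT ==
["at(store)", "have(k1)", "have(k2)", "have(k3)", "locked(d_bay_lab)"]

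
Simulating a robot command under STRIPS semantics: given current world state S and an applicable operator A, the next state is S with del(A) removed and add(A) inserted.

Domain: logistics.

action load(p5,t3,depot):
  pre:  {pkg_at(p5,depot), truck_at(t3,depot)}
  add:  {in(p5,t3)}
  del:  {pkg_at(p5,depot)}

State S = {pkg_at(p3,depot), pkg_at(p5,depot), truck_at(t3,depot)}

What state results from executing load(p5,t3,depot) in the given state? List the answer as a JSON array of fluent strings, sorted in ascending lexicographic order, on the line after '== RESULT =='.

Compute (S \ del) ∪ add:
  pre ⊆ S: {pkg_at(p5,depot), truck_at(t3,depot)} ⊆ S  — applicable
  S \ del = {pkg_at(p3,depot), truck_at(t3,depot)}
  ∪ add   = {in(p5,t3), pkg_at(p3,depot), truck_at(t3,depot)}

== RESULT ==
["in(p5,t3)", "pkg_at(p3,depot)", "truck_at(t3,depot)"]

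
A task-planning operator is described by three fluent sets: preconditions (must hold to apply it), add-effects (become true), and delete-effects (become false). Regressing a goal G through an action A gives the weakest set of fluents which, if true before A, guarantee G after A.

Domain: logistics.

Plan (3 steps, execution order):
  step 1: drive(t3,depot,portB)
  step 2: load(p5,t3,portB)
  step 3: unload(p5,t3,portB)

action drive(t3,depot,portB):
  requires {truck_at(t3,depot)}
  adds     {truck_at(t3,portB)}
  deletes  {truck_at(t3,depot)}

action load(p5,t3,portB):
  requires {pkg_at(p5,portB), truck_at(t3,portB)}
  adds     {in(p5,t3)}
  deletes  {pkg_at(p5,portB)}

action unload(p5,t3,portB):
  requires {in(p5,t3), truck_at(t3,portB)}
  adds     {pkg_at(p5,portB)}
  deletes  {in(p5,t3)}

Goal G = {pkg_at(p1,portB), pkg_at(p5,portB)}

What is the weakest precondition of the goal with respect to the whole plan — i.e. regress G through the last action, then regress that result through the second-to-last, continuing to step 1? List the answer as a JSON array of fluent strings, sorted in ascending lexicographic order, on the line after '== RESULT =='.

Regress step by step:
  through step 3 (unload(p5,t3,portB)): drop {pkg_at(p5,portB)}, keep {pkg_at(p1,portB)}, require {in(p5,t3), truck_at(t3,portB)}
    → {in(p5,t3), pkg_at(p1,portB), truck_at(t3,portB)}
  through step 2 (load(p5,t3,portB)): drop {in(p5,t3)}, keep {pkg_at(p1,portB), truck_at(t3,portB)}, require {pkg_at(p5,portB), truck_at(t3,portB)}
    → {pkg_at(p1,portB), pkg_at(p5,portB), truck_at(t3,portB)}
  through step 1 (drive(t3,depot,portB)): drop {truck_at(t3,portB)}, keep {pkg_at(p1,portB), pkg_at(p5,portB)}, require {truck_at(t3,depot)}
    → {pkg_at(p1,portB), pkg_at(p5,portB), truck_at(t3,depot)}

== RESULT ==
["pkg_at(p1,portB)", "pkg_at(p5,portB)", "truck_at(t3,depot)"]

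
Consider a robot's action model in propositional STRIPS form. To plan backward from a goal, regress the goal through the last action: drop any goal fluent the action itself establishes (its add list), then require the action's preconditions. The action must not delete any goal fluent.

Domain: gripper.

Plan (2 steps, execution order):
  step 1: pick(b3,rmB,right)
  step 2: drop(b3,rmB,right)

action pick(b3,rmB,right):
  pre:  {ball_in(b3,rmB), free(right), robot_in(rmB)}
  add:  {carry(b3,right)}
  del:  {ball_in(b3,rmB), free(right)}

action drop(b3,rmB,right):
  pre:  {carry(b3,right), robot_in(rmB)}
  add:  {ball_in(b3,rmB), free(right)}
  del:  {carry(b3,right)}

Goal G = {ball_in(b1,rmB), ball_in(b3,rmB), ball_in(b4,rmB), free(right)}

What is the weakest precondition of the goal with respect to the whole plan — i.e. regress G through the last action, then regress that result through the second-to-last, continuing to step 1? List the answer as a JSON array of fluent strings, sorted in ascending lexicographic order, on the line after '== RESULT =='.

Regress step by step:
  through step 2 (drop(b3,rmB,right)): drop {ball_in(b3,rmB), free(right)}, keep {ball_in(b1,rmB), ball_in(b4,rmB)}, require {carry(b3,right), robot_in(rmB)}
    → {ball_in(b1,rmB), ball_in(b4,rmB), carry(b3,right), robot_in(rmB)}
  through step 1 (pick(b3,rmB,right)): drop {carry(b3,right)}, keep {ball_in(b1,rmB), ball_in(b4,rmB), robot_in(rmB)}, require {ball_in(b3,rmB), free(right), robot_in(rmB)}
    → {ball_in(b1,rmB), ball_in(b3,rmB), ball_in(b4,rmB), free(right), robot_in(rmB)}

== RESULT ==
["ball_in(b1,rmB)", "ball_in(b3,rmB)", "ball_in(b4,rmB)", "free(right)", "robot_in(rmB)"]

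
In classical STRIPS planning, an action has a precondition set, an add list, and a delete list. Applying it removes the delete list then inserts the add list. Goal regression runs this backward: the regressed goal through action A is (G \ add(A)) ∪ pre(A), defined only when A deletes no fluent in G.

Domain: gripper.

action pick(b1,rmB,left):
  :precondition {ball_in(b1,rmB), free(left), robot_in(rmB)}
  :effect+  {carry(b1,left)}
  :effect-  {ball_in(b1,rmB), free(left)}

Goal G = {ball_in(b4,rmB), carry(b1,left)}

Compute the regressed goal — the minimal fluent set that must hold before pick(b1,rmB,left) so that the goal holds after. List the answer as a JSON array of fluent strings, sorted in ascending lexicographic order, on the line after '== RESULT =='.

Regress:
  G ∩ del = {}  (empty — regression defined)
  G \ add = {ball_in(b4,rmB), carry(b1,left)} \ {carry(b1,left)} = {ball_in(b4,rmB)}
  ∪ pre   = {ball_in(b4,rmB)} ∪ {ball_in(b1,rmB), free(left), robot_in(rmB)}
          = {ball_in(b1,rmB), ball_in(b4,rmB), free(left), robot_in(rmB)}

== RESULT ==
["ball_in(b1,rmB)", "ball_in(b4,rmB)", "free(left)", "robot_in(rmB)"]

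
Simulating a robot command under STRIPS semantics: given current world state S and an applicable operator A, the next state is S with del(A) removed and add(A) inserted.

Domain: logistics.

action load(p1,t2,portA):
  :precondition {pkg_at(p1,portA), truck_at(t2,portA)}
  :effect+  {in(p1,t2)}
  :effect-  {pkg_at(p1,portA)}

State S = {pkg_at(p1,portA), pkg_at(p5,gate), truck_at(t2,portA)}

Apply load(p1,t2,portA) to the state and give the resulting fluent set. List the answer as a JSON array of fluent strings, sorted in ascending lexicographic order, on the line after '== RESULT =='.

Compute (S \ del) ∪ add:
  pre ⊆ S: {pkg_at(p1,portA), truck_at(t2,portA)} ⊆ S  — applicable
  S \ del = {pkg_at(p5,gate), truck_at(t2,portA)}
  ∪ add   = {in(p1,t2), pkg_at(p5,gate), truck_at(t2,portA)}

== RESULT ==
["in(p1,t2)", "pkg_at(p5,gate)", "truck_at(t2,portA)"]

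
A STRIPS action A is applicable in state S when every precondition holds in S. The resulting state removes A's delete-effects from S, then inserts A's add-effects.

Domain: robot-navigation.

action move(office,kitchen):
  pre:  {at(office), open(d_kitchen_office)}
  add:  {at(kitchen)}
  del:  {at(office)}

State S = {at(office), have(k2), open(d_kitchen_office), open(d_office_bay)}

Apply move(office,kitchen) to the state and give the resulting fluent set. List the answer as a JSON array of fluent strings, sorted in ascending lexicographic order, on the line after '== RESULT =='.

Compute (S \ del) ∪ add:
  pre ⊆ S: {at(office), open(d_kitchen_office)} ⊆ S  — applicable
  S \ del = {have(k2), open(d_kitchen_office), open(d_office_bay)}
  ∪ add   = {at(kitchen), have(k2), open(d_kitchen_office), open(d_office_bay)}

== RESULT ==
["at(kitchen)", "have(k2)", "open(d_kitchen_office)", "open(d_office_bay)"]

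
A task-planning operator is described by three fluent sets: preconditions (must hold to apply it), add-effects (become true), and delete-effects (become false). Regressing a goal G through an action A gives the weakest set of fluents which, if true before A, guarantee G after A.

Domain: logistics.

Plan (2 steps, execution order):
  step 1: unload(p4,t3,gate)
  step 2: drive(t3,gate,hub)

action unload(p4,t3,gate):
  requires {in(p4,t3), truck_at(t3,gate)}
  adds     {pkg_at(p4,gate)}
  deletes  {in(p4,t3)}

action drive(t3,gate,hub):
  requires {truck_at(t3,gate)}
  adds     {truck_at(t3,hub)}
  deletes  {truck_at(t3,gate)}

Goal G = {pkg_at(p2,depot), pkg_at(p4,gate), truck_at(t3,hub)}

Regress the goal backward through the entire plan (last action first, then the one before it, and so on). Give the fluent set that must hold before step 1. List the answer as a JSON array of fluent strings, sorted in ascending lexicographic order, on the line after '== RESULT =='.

Regress step by step:
  through step 2 (drive(t3,gate,hub)): drop {truck_at(t3,hub)}, keep {pkg_at(p2,depot), pkg_at(p4,gate)}, require {truck_at(t3,gate)}
    → {pkg_at(p2,depot), pkg_at(p4,gate), truck_at(t3,gate)}
  through step 1 (unload(p4,t3,gate)): drop {pkg_at(p4,gate)}, keep {pkg_at(p2,depot), truck_at(t3,gate)}, require {in(p4,t3), truck_at(t3,gate)}
    → {in(p4,t3), pkg_at(p2,depot), truck_at(t3,gate)}

== RESULT ==
["in(p4,t3)", "pkg_at(p2,depot)", "truck_at(t3,gate)"]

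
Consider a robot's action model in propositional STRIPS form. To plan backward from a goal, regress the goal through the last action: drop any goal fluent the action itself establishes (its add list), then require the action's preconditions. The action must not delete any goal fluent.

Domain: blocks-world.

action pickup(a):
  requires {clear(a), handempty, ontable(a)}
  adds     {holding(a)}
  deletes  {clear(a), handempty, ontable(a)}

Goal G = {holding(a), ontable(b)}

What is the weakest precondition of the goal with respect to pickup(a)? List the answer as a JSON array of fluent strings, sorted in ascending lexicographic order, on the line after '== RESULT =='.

Regress:
  G ∩ del = {}  (empty — regression defined)
  G \ add = {holding(a), ontable(b)} \ {holding(a)} = {ontable(b)}
  ∪ pre   = {ontable(b)} ∪ {clear(a), handempty, ontable(a)}
          = {clear(a), handempty, ontable(a), ontable(b)}

== RESULT ==
["clear(a)", "handempty", "ontable(a)", "ontable(b)"]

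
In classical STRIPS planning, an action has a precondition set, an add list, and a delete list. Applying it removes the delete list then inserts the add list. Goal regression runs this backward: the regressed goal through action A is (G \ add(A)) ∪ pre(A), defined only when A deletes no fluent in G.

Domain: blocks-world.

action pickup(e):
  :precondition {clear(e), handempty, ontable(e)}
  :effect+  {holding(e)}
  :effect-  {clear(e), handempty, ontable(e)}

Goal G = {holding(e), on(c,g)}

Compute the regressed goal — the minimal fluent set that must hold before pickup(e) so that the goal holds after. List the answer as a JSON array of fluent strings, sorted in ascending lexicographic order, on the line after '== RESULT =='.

Regress:
  G ∩ del = {}  (empty — regression defined)
  G \ add = {holding(e), on(c,g)} \ {holding(e)} = {on(c,g)}
  ∪ pre   = {on(c,g)} ∪ {clear(e), handempty, ontable(e)}
          = {clear(e), handempty, on(c,g), ontable(e)}

== RESULT ==
["clear(e)", "handempty", "on(c,g)", "ontable(e)"]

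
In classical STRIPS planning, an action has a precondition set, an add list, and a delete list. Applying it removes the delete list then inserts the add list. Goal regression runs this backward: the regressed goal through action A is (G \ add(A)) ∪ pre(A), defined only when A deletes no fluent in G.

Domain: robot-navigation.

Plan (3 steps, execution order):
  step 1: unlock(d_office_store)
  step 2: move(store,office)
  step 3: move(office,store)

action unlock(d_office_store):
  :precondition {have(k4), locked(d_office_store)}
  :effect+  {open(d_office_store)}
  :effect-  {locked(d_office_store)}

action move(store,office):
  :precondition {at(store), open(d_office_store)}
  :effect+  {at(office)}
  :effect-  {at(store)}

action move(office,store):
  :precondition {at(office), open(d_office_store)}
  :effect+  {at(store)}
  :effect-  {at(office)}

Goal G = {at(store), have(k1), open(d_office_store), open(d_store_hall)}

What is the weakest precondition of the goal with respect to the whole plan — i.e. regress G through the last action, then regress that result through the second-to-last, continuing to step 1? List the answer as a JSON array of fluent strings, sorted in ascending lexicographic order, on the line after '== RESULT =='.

Regress step by step:
  through step 3 (move(office,store)): drop {at(store)}, keep {have(k1), open(d_office_store), open(d_store_hall)}, require {at(office), open(d_office_store)}
    → {at(office), have(k1), open(d_office_store), open(d_store_hall)}
  through step 2 (move(store,office)): drop {at(office)}, keep {have(k1), open(d_office_store), open(d_store_hall)}, require {at(store), open(d_office_store)}
    → {at(store), have(k1), open(d_office_store), open(d_store_hall)}
  through step 1 (unlock(d_office_store)): drop {open(d_office_store)}, keep {at(store), have(k1), open(d_store_hall)}, require {have(k4), locked(d_office_store)}
    → {at(store), have(k1), have(k4), locked(d_office_store), open(d_store_hall)}

== RESULT ==
["at(store)", "have(k1)", "have(k4)", "locked(d_office_store)", "open(d_store_hall)"]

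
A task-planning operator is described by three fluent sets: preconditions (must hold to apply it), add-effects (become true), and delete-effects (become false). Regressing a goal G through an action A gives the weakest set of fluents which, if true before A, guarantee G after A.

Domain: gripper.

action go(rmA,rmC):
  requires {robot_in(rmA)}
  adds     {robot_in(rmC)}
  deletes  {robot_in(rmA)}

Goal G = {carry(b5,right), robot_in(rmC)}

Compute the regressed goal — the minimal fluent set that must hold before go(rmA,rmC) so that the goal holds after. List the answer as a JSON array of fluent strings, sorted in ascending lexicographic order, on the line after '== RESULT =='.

Regress:
  G ∩ del = {}  (empty — regression defined)
  G \ add = {carry(b5,right), robot_in(rmC)} \ {robot_in(rmC)} = {carry(b5,right)}
  ∪ pre   = {carry(b5,right)} ∪ {robot_in(rmA)}
          = {carry(b5,right), robot_in(rmA)}

== RESULT ==
["carry(b5,right)", "robot_in(rmA)"]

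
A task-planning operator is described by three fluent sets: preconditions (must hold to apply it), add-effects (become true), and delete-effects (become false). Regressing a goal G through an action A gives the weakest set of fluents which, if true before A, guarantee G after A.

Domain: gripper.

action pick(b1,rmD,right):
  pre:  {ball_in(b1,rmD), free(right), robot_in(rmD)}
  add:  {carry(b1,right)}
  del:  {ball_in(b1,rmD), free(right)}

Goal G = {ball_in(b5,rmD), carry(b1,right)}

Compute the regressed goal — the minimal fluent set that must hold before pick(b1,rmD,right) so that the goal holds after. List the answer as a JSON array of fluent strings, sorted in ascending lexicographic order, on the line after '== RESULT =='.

Compute (G \ add) ∪ pre:
  G ∩ del = {}  (empty — regression defined)
  G \ add = {ball_in(b5,rmD), carry(b1,right)} \ {carry(b1,right)} = {ball_in(b5,rmD)}
  ∪ pre   = {ball_in(b5,rmD)} ∪ {ball_in(b1,rmD), free(right), robot_in(rmD)}
          = {ball_in(b1,rmD), ball_in(b5,rmD), free(right), robot_in(rmD)}

== RESULT ==
["ball_in(b1,rmD)", "ball_in(b5,rmD)", "free(right)", "robot_in(rmD)"]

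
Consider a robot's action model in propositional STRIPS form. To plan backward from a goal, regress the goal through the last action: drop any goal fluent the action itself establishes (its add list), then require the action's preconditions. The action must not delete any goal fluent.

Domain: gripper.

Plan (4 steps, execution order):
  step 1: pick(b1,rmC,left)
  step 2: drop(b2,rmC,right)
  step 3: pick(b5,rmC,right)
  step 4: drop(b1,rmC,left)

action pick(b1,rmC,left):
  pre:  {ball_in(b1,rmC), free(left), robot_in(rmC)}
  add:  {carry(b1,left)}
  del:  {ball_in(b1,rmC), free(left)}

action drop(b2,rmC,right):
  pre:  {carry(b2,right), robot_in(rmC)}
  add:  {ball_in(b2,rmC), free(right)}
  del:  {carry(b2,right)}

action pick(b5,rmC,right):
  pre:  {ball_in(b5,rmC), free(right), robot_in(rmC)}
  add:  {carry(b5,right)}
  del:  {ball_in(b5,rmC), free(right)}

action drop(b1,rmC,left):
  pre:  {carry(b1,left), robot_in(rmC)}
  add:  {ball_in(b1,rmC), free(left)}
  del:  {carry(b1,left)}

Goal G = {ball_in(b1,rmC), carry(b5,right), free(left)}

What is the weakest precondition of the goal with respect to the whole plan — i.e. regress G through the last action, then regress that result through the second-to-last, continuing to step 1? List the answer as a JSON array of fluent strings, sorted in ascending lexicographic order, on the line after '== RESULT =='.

Regress step by step:
  through step 4 (drop(b1,rmC,left)): drop {ball_in(b1,rmC), free(left)}, keep {carry(b5,right)}, require {carry(b1,left), robot_in(rmC)}
    → {carry(b1,left), carry(b5,right), robot_in(rmC)}
  through step 3 (pick(b5,rmC,right)): drop {carry(b5,right)}, keep {carry(b1,left), robot_in(rmC)}, require {ball_in(b5,rmC), free(right), robot_in(rmC)}
    → {ball_in(b5,rmC), carry(b1,left), free(right), robot_in(rmC)}
  through step 2 (drop(b2,rmC,right)): drop {free(right)}, keep {ball_in(b5,rmC), carry(b1,left), robot_in(rmC)}, require {carry(b2,right), robot_in(rmC)}
    → {ball_in(b5,rmC), carry(b1,left), carry(b2,right), robot_in(rmC)}
  through step 1 (pick(b1,rmC,left)): drop {carry(b1,left)}, keep {ball_in(b5,rmC), carry(b2,right), robot_in(rmC)}, require {ball_in(b1,rmC), free(left), robot_in(rmC)}
    → {ball_in(b1,rmC), ball_in(b5,rmC), carry(b2,right), free(left), robot_in(rmC)}

== RESULT ==
["ball_in(b1,rmC)", "ball_in(b5,rmC)", "carry(b2,right)", "free(left)", "robot_in(rmC)"]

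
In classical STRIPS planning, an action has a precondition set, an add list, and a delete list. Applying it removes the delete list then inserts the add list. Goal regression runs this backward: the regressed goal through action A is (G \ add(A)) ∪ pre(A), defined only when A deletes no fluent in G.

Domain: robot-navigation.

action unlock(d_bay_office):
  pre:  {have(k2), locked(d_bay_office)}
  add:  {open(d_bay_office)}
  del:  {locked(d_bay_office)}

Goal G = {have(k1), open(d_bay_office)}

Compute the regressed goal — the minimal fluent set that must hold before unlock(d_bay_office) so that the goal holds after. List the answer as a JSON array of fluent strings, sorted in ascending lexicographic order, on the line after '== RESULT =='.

Compute (G \ add) ∪ pre:
  G ∩ del = {}  (empty — regression defined)
  G \ add = {have(k1), open(d_bay_office)} \ {open(d_bay_office)} = {have(k1)}
  ∪ pre   = {have(k1)} ∪ {have(k2), locked(d_bay_office)}
          = {have(k1), have(k2), locked(d_bay_office)}

== RESULT ==
["have(k1)", "have(k2)", "locked(d_bay_office)"]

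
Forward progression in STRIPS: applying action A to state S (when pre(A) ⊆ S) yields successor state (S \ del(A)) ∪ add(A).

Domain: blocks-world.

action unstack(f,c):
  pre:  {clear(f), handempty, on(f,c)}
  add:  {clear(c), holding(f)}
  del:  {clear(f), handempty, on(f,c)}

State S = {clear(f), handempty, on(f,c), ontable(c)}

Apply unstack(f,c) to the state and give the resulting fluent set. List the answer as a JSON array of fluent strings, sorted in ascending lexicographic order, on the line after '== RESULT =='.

Progress:
  pre ⊆ S: {clear(f), handempty, on(f,c)} ⊆ S  — applicable
  S \ del = {ontable(c)}
  ∪ add   = {clear(c), holding(f), ontable(c)}

== RESULT ==
["clear(c)", "holding(f)", "ontable(c)"]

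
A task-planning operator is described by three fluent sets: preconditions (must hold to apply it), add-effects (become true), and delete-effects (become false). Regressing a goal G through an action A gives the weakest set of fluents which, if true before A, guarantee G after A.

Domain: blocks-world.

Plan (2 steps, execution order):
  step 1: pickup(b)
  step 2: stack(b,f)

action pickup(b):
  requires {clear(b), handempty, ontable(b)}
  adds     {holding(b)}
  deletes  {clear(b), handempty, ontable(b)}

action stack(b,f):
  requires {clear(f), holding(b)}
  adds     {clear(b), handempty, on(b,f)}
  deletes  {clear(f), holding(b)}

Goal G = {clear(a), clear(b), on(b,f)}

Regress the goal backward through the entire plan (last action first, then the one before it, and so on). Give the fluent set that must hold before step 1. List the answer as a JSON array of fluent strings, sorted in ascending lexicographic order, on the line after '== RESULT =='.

Work backward from the goal:
  through step 2 (stack(b,f)): drop {clear(b), on(b,f)}, keep {clear(a)}, require {clear(f), holding(b)}
    → {clear(a), clear(f), holding(b)}
  through step 1 (pickup(b)): drop {holding(b)}, keep {clear(a), clear(f)}, require {clear(b), handempty, ontable(b)}
    → {clear(a), clear(b), clear(f), handempty, ontable(b)}

== RESULT ==
["clear(a)", "clear(b)", "clear(f)", "handempty", "ontable(b)"]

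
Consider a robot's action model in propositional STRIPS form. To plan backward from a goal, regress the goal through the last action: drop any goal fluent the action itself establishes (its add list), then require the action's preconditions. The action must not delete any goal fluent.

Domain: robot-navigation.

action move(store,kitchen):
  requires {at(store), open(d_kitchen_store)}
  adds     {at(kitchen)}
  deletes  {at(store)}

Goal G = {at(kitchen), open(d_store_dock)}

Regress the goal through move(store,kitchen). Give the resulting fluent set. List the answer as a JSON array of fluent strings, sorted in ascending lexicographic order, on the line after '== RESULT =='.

Regress:
  G ∩ del = {}  (empty — regression defined)
  G \ add = {at(kitchen), open(d_store_dock)} \ {at(kitchen)} = {open(d_store_dock)}
  ∪ pre   = {open(d_store_dock)} ∪ {at(store), open(d_kitchen_store)}
          = {at(store), open(d_kitchen_store), open(d_store_dock)}

== RESULT ==
["at(store)", "open(d_kitchen_store)", "open(d_store_dock)"]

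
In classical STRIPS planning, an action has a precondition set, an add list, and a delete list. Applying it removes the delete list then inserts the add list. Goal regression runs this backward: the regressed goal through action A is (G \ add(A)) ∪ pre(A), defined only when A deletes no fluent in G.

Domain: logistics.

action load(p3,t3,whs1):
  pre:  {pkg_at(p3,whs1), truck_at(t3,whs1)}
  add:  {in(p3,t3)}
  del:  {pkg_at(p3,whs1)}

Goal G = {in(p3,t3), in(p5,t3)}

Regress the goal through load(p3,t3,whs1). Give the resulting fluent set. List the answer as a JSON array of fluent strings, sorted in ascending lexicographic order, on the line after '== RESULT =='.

Regress:
  G ∩ del = {}  (empty — regression defined)
  G \ add = {in(p3,t3), in(p5,t3)} \ {in(p3,t3)} = {in(p5,t3)}
  ∪ pre   = {in(p5,t3)} ∪ {pkg_at(p3,whs1), truck_at(t3,whs1)}
          = {in(p5,t3), pkg_at(p3,whs1), truck_at(t3,whs1)}

== RESULT ==
["in(p5,t3)", "pkg_at(p3,whs1)", "truck_at(t3,whs1)"]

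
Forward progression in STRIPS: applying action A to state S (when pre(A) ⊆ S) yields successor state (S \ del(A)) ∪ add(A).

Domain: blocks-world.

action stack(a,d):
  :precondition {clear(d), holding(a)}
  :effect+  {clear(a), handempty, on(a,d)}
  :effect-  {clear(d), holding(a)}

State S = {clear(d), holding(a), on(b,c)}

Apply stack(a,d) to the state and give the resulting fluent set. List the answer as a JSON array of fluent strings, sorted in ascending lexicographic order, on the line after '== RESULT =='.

Compute (S \ del) ∪ add:
  pre ⊆ S: {clear(d), holding(a)} ⊆ S  — applicable
  S \ del = {on(b,c)}
  ∪ add   = {clear(a), handempty, on(a,d), on(b,c)}

== RESULT ==
["clear(a)", "handempty", "on(a,d)", "on(b,c)"]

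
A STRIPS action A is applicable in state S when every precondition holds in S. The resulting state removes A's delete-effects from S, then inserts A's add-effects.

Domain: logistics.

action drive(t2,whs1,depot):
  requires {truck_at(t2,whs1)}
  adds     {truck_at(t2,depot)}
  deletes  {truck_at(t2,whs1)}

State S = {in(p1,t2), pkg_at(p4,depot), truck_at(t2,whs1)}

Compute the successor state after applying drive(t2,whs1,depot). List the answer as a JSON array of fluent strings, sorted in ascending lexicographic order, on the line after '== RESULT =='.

Compute (S \ del) ∪ add:
  pre ⊆ S: {truck_at(t2,whs1)} ⊆ S  — applicable
  S \ del = {in(p1,t2), pkg_at(p4,depot)}
  ∪ add   = {in(p1,t2), pkg_at(p4,depot), truck_at(t2,depot)}

== RESULT ==
["in(p1,t2)", "pkg_at(p4,depot)", "truck_at(t2,depot)"]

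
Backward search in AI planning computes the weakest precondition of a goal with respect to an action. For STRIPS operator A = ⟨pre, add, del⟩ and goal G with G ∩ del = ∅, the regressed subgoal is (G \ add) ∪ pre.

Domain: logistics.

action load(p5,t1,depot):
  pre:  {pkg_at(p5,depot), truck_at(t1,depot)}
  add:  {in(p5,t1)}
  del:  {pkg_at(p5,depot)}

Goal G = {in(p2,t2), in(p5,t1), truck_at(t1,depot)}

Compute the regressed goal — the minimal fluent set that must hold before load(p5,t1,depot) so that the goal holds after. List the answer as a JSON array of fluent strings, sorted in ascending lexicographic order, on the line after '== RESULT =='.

Compute (G \ add) ∪ pre:
  G ∩ del = {}  (empty — regression defined)
  G \ add = {in(p2,t2), in(p5,t1), truck_at(t1,depot)} \ {in(p5,t1)} = {in(p2,t2), truck_at(t1,depot)}
  ∪ pre   = {in(p2,t2), truck_at(t1,depot)} ∪ {pkg_at(p5,depot), truck_at(t1,depot)}
          = {in(p2,t2), pkg_at(p5,depot), truck_at(t1,depot)}

== RESULT ==
["in(p2,t2)", "pkg_at(p5,depot)", "truck_at(t1,depot)"]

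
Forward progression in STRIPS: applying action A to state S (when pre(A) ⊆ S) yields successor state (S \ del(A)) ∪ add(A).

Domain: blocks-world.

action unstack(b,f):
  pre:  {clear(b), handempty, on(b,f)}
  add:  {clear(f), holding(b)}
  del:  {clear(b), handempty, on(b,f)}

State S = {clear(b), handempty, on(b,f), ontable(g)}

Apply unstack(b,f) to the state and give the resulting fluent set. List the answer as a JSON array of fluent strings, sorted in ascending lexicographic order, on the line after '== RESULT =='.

Compute (S \ del) ∪ add:
  pre ⊆ S: {clear(b), handempty, on(b,f)} ⊆ S  — applicable
  S \ del = {ontable(g)}
  ∪ add   = {clear(f), holding(b), ontable(g)}

== RESULT ==
["clear(f)", "holding(b)", "ontable(g)"]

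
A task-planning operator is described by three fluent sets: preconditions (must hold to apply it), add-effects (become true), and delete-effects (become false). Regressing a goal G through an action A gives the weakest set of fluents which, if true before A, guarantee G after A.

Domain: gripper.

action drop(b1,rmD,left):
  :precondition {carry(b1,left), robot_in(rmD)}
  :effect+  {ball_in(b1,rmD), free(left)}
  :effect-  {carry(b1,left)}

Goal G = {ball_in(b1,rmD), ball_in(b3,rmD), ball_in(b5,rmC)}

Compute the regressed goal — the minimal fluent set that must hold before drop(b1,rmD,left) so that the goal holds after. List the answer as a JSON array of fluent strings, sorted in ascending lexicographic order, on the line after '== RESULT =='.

Regress:
  G ∩ del = {}  (empty — regression defined)
  G \ add = {ball_in(b1,rmD), ball_in(b3,rmD), ball_in(b5,rmC)} \ {ball_in(b1,rmD), free(left)} = {ball_in(b3,rmD), ball_in(b5,rmC)}
  ∪ pre   = {ball_in(b3,rmD), ball_in(b5,rmC)} ∪ {carry(b1,left), robot_in(rmD)}
          = {ball_in(b3,rmD), ball_in(b5,rmC), carry(b1,left), robot_in(rmD)}

== RESULT ==
["ball_in(b3,rmD)", "ball_in(b5,rmC)", "carry(b1,left)", "robot_in(rmD)"]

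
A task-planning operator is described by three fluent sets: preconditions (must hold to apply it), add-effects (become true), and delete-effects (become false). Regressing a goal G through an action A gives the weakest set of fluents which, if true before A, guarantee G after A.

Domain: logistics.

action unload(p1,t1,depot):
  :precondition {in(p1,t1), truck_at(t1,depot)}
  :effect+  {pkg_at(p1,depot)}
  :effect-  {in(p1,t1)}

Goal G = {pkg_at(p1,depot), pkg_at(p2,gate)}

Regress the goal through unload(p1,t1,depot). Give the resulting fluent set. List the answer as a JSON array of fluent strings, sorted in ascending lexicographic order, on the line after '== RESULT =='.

Regress:
  G ∩ del = {}  (empty — regression defined)
  G \ add = {pkg_at(p1,depot), pkg_at(p2,gate)} \ {pkg_at(p1,depot)} = {pkg_at(p2,gate)}
  ∪ pre   = {pkg_at(p2,gate)} ∪ {in(p1,t1), truck_at(t1,depot)}
          = {in(p1,t1), pkg_at(p2,gate), truck_at(t1,depot)}

== RESULT ==
["in(p1,t1)", "pkg_at(p2,gate)", "truck_at(t1,depot)"]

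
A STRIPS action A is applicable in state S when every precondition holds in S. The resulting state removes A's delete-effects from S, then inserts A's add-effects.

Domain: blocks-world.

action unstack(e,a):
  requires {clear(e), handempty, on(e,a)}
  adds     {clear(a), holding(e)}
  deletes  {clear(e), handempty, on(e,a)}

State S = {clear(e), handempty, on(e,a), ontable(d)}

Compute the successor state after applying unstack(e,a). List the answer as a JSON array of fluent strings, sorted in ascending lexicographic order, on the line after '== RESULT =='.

Compute (S \ del) ∪ add:
  pre ⊆ S: {clear(e), handempty, on(e,a)} ⊆ S  — applicable
  S \ del = {ontable(d)}
  ∪ add   = {clear(a), holding(e), ontable(d)}

== RESULT ==
["clear(a)", "holding(e)", "ontable(d)"]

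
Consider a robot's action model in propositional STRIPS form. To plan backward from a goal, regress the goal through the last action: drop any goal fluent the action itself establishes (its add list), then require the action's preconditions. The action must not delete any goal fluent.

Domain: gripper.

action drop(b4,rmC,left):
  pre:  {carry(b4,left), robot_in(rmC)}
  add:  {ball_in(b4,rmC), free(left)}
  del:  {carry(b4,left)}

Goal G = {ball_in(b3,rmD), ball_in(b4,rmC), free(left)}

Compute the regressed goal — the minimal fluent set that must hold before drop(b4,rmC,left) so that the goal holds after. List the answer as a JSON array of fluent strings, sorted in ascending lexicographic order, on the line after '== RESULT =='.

Regress:
  G ∩ del = {}  (empty — regression defined)
  G \ add = {ball_in(b3,rmD), ball_in(b4,rmC), free(left)} \ {ball_in(b4,rmC), free(left)} = {ball_in(b3,rmD)}
  ∪ pre   = {ball_in(b3,rmD)} ∪ {carry(b4,left), robot_in(rmC)}
          = {ball_in(b3,rmD), carry(b4,left), robot_in(rmC)}

== RESULT ==
["ball_in(b3,rmD)", "carry(b4,left)", "robot_in(rmC)"]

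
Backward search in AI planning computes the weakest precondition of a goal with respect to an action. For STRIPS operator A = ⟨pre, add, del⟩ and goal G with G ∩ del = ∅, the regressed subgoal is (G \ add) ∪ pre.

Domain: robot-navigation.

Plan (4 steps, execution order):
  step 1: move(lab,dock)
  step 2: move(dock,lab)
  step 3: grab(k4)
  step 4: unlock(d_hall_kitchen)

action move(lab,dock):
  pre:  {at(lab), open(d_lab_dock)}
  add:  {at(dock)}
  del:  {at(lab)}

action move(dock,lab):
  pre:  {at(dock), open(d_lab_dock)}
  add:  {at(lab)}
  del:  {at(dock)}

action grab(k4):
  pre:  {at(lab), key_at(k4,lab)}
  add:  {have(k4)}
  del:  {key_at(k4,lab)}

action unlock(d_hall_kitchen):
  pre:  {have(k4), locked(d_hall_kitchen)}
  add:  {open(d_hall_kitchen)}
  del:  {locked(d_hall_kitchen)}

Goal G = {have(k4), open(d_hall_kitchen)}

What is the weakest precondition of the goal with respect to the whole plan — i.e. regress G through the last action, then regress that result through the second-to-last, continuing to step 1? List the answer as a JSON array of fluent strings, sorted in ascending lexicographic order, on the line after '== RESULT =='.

Work backward from the goal:
  through step 4 (unlock(d_hall_kitchen)): drop {open(d_hall_kitchen)}, keep {have(k4)}, require {have(k4), locked(d_hall_kitchen)}
    → {have(k4), locked(d_hall_kitchen)}
  through step 3 (grab(k4)): drop {have(k4)}, keep {locked(d_hall_kitchen)}, require {at(lab), key_at(k4,lab)}
    → {at(lab), key_at(k4,lab), locked(d_hall_kitchen)}
  through step 2 (move(dock,lab)): drop {at(lab)}, keep {key_at(k4,lab), locked(d_hall_kitchen)}, require {at(dock), open(d_lab_dock)}
    → {at(dock), key_at(k4,lab), locked(d_hall_kitchen), open(d_lab_dock)}
  through step 1 (move(lab,dock)): drop {at(dock)}, keep {key_at(k4,lab), locked(d_hall_kitchen), open(d_lab_dock)}, require {at(lab), open(d_lab_dock)}
    → {at(lab), key_at(k4,lab), locked(d_hall_kitchen), open(d_lab_dock)}

== RESULT ==
["at(lab)", "key_at(k4,lab)", "locked(d_hall_kitchen)", "open(d_lab_dock)"]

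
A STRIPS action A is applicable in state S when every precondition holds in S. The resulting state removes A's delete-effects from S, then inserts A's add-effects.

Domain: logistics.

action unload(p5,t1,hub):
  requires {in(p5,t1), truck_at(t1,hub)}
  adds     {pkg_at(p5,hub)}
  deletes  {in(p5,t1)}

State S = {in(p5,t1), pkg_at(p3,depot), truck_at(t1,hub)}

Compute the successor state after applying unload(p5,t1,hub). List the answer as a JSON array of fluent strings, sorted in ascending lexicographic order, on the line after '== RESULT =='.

Progress:
  pre ⊆ S: {in(p5,t1), truck_at(t1,hub)} ⊆ S  — applicable
  S \ del = {pkg_at(p3,depot), truck_at(t1,hub)}
  ∪ add   = {pkg_at(p3,depot), pkg_at(p5,hub), truck_at(t1,hub)}

== RESULT ==
["pkg_at(p3,depot)", "pkg_at(p5,hub)", "truck_at(t1,hub)"]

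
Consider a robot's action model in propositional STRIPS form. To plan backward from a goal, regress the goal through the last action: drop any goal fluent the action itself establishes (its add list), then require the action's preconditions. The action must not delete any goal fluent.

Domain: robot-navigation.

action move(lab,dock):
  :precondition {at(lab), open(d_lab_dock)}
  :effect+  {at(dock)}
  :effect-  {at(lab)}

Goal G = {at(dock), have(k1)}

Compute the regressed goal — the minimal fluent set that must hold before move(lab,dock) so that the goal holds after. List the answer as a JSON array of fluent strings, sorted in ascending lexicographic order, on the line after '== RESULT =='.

Regress:
  G ∩ del = {}  (empty — regression defined)
  G \ add = {at(dock), have(k1)} \ {at(dock)} = {have(k1)}
  ∪ pre   = {have(k1)} ∪ {at(lab), open(d_lab_dock)}
          = {at(lab), have(k1), open(d_lab_dock)}

== RESULT ==
["at(lab)", "have(k1)", "open(d_lab_dock)"]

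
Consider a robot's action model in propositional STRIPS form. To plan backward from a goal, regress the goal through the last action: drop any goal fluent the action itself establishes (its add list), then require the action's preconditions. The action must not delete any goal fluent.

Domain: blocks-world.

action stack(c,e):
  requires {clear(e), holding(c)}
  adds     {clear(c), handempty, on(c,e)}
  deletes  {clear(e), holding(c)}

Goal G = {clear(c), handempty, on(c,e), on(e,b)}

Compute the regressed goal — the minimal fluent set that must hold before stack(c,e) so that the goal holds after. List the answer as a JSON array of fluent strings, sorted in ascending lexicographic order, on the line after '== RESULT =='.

Compute (G \ add) ∪ pre:
  G ∩ del = {}  (empty — regression defined)
  G \ add = {clear(c), handempty, on(c,e), on(e,b)} \ {clear(c), handempty, on(c,e)} = {on(e,b)}
  ∪ pre   = {on(e,b)} ∪ {clear(e), holding(c)}
          = {clear(e), holding(c), on(e,b)}

== RESULT ==
["clear(e)", "holding(c)", "on(e,b)"]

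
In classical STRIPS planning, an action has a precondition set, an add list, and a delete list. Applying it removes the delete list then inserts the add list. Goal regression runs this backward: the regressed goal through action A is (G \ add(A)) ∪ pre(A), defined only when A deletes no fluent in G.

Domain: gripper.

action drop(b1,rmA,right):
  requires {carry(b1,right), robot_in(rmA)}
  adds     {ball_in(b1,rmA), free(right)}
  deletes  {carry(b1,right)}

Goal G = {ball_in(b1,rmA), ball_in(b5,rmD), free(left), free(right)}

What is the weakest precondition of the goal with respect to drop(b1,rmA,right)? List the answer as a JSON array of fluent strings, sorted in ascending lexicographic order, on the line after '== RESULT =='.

Compute (G \ add) ∪ pre:
  G ∩ del = {}  (empty — regression defined)
  G \ add = {ball_in(b1,rmA), ball_in(b5,rmD), free(left), free(right)} \ {ball_in(b1,rmA), free(right)} = {ball_in(b5,rmD), free(left)}
  ∪ pre   = {ball_in(b5,rmD), free(left)} ∪ {carry(b1,right), robot_in(rmA)}
          = {ball_in(b5,rmD), carry(b1,right), free(left), robot_in(rmA)}

== RESULT ==
["ball_in(b5,rmD)", "carry(b1,right)", "free(left)", "robot_in(rmA)"]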